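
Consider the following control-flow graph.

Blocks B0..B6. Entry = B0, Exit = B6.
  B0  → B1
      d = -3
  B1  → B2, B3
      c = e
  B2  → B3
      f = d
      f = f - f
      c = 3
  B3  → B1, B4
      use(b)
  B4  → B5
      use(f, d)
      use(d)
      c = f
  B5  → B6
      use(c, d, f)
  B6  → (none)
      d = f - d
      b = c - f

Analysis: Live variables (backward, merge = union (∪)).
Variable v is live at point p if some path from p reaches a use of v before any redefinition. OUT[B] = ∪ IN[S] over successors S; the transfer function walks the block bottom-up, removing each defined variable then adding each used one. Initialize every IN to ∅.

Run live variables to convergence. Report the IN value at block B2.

Answer: {b, d, e}

Derivation:
Converged values:
  B0:   IN={b, e, f}   OUT={b, d, e, f}
  B1:   IN={b, d, e, f}   OUT={b, d, e, f}
  B2:   IN={b, d, e}   OUT={b, d, e, f}
  B3:   IN={b, d, e, f}   OUT={b, d, e, f}
  B4:   IN={d, f}   OUT={c, d, f}
  B5:   IN={c, d, f}   OUT={c, d, f}
  B6:   IN={c, d, f}   OUT={}

Merge at B2: OUT[B2] = IN[B3] = {b, d, e, f}
Applying B2's transfer function to that OUT value gives IN[B2] (row B2 above).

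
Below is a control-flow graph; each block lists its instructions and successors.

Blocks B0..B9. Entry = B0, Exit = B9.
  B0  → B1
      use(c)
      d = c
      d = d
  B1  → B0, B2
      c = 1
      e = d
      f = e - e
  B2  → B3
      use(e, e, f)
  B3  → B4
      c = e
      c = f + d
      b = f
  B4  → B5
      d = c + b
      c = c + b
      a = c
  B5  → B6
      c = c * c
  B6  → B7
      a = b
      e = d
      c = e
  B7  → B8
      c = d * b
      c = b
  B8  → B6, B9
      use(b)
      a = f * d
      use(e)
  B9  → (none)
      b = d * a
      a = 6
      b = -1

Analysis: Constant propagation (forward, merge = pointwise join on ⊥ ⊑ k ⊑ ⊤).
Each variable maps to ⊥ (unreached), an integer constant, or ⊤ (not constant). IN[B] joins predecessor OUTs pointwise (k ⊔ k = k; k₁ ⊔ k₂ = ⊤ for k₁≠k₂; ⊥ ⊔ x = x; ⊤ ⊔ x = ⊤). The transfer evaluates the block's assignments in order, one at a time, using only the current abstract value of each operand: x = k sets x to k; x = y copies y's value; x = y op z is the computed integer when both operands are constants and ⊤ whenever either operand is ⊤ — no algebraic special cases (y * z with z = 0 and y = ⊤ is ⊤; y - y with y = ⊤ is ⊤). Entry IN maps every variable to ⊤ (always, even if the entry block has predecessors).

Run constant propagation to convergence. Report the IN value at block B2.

Answer: {a: ⊤, b: ⊤, c: 1, d: ⊤, e: ⊤, f: ⊤}

Derivation:
Converged values:
  B0:  IN=(all ⊤)  OUT=(all ⊤)
  B1:  IN=(all ⊤)  OUT={c:1; rest ⊤}
  B2:  IN={c:1; rest ⊤}  OUT={c:1; rest ⊤}
  B3:  IN={c:1; rest ⊤}  OUT=(all ⊤)
  B4:  IN=(all ⊤)  OUT=(all ⊤)
  B5:  IN=(all ⊤)  OUT=(all ⊤)
  B6:  IN=(all ⊤)  OUT=(all ⊤)
  B7:  IN=(all ⊤)  OUT=(all ⊤)
  B8:  IN=(all ⊤)  OUT=(all ⊤)
  B9:  IN=(all ⊤)  OUT={a:6, b:-1; rest ⊤}

Merge at B2: IN[B2] = OUT[B1] = {a: ⊤, b: ⊤, c: 1, d: ⊤, e: ⊤, f: ⊤}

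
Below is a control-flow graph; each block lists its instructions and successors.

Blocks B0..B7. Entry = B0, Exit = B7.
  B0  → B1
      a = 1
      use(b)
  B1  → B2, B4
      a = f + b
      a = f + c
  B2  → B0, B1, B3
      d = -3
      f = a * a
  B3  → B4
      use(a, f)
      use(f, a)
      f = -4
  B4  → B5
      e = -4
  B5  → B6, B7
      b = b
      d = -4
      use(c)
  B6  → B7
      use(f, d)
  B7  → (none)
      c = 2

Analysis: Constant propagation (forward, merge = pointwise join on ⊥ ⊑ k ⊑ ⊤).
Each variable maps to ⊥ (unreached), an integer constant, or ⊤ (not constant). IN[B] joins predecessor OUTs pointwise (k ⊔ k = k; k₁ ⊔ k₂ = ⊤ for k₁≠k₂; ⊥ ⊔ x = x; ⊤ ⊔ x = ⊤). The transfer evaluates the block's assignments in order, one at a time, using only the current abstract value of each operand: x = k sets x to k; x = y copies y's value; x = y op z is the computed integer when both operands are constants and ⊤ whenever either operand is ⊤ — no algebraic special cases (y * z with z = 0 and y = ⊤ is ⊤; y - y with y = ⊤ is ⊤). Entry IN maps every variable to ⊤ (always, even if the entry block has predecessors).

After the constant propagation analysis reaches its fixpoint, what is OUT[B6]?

Answer: {a: ⊤, b: ⊤, c: ⊤, d: -4, e: -4, f: ⊤}

Trace:
Fixpoint table:
  B0:   IN=(all ⊤)   OUT={a:1; rest ⊤}
  B1:   IN=(all ⊤)   OUT=(all ⊤)
  B2:   IN=(all ⊤)   OUT={d:-3; rest ⊤}
  B3:   IN={d:-3; rest ⊤}   OUT={d:-3, f:-4; rest ⊤}
  B4:   IN=(all ⊤)   OUT={e:-4; rest ⊤}
  B5:   IN={e:-4; rest ⊤}   OUT={d:-4, e:-4; rest ⊤}
  B6:   IN={d:-4, e:-4; rest ⊤}   OUT={d:-4, e:-4; rest ⊤}
  B7:   IN={d:-4, e:-4; rest ⊤}   OUT={c:2, d:-4, e:-4; rest ⊤}

Merge at B6: IN[B6] = OUT[B5] = {a: ⊤, b: ⊤, c: ⊤, d: -4, e: -4, f: ⊤}
Applying B6's transfer function to that IN value gives OUT[B6] (row B6 above).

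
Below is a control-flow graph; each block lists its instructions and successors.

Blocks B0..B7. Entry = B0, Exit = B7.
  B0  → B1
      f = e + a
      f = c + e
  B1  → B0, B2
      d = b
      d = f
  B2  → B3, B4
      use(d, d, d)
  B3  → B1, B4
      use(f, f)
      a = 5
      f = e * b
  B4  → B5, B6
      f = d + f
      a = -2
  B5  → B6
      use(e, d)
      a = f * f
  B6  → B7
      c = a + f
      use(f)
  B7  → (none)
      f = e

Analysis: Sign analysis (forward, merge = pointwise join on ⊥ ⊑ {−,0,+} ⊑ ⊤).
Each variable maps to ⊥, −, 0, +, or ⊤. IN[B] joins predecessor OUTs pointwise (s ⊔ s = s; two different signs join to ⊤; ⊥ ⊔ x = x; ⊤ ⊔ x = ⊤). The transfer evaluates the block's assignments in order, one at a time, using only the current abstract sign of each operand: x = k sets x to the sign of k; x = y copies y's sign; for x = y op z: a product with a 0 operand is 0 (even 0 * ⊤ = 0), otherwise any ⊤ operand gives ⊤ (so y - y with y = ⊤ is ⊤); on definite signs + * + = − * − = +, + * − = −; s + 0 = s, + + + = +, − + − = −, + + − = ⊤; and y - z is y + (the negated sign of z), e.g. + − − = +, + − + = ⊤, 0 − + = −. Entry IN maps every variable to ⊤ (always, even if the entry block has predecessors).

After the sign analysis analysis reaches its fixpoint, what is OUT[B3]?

Per-block solution:
  B0: | IN=(all ⊤) | OUT=(all ⊤)
  B1: | IN=(all ⊤) | OUT=(all ⊤)
  B2: | IN=(all ⊤) | OUT=(all ⊤)
  B3: | IN=(all ⊤) | OUT={a:+; rest ⊤}
  B4: | IN=(all ⊤) | OUT={a:-; rest ⊤}
  B5: | IN={a:-; rest ⊤} | OUT=(all ⊤)
  B6: | IN=(all ⊤) | OUT=(all ⊤)
  B7: | IN=(all ⊤) | OUT=(all ⊤)

Merge at B3: IN[B3] = OUT[B2] = {a: ⊤, b: ⊤, c: ⊤, d: ⊤, e: ⊤, f: ⊤}
Applying B3's transfer function to that IN value gives OUT[B3] (row B3 above).

Answer: {a: +, b: ⊤, c: ⊤, d: ⊤, e: ⊤, f: ⊤}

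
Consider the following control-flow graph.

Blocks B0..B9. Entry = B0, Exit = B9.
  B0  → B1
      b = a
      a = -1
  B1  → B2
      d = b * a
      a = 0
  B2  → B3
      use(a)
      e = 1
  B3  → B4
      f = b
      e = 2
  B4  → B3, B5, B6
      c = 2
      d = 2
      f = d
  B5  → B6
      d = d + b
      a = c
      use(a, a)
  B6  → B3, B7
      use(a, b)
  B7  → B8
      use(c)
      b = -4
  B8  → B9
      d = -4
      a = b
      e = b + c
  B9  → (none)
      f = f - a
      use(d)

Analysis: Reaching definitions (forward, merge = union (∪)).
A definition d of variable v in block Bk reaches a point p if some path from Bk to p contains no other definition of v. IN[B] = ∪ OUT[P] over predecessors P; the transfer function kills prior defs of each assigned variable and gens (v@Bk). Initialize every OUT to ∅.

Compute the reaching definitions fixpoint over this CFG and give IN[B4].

Per-block solution:
  B0:   IN={}   OUT={a@B0, b@B0}
  B1:   IN={a@B0, b@B0}   OUT={a@B1, b@B0, d@B1}
  B2:   IN={a@B1, b@B0, d@B1}   OUT={a@B1, b@B0, d@B1, e@B2}
  B3:   IN={a@B1, a@B5, b@B0, c@B4, d@B1, d@B4, d@B5, e@B2, e@B3, f@B4}   OUT={a@B1, a@B5, b@B0, c@B4, d@B1, d@B4, d@B5, e@B3, f@B3}
  B4:   IN={a@B1, a@B5, b@B0, c@B4, d@B1, d@B4, d@B5, e@B3, f@B3}   OUT={a@B1, a@B5, b@B0, c@B4, d@B4, e@B3, f@B4}
  B5:   IN={a@B1, a@B5, b@B0, c@B4, d@B4, e@B3, f@B4}   OUT={a@B5, b@B0, c@B4, d@B5, e@B3, f@B4}
  B6:   IN={a@B1, a@B5, b@B0, c@B4, d@B4, d@B5, e@B3, f@B4}   OUT={a@B1, a@B5, b@B0, c@B4, d@B4, d@B5, e@B3, f@B4}
  B7:   IN={a@B1, a@B5, b@B0, c@B4, d@B4, d@B5, e@B3, f@B4}   OUT={a@B1, a@B5, b@B7, c@B4, d@B4, d@B5, e@B3, f@B4}
  B8:   IN={a@B1, a@B5, b@B7, c@B4, d@B4, d@B5, e@B3, f@B4}   OUT={a@B8, b@B7, c@B4, d@B8, e@B8, f@B4}
  B9:   IN={a@B8, b@B7, c@B4, d@B8, e@B8, f@B4}   OUT={a@B8, b@B7, c@B4, d@B8, e@B8, f@B9}

Merge at B4: IN[B4] = OUT[B3] = {a@B1, a@B5, b@B0, c@B4, d@B1, d@B4, d@B5, e@B3, f@B3}

Answer: {a@B1, a@B5, b@B0, c@B4, d@B1, d@B4, d@B5, e@B3, f@B3}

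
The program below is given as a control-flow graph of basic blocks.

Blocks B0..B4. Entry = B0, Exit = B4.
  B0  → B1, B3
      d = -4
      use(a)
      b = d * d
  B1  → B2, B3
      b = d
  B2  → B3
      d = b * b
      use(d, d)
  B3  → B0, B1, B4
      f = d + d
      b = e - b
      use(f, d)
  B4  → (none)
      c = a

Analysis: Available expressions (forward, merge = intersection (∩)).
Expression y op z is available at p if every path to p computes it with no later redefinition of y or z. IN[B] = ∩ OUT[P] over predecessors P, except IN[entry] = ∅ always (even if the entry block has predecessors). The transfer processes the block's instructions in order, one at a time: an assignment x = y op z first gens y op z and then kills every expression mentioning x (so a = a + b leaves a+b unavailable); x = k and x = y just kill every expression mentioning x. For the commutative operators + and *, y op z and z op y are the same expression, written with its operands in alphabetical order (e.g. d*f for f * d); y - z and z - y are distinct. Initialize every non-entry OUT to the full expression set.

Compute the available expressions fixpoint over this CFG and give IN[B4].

Answer: {d+d}

Trace:
Converged values:
  B0: | IN={} | OUT={d*d}
  B1: | IN={} | OUT={}
  B2: | IN={} | OUT={b*b}
  B3: | IN={} | OUT={d+d}
  B4: | IN={d+d} | OUT={d+d}

Merge at B4: IN[B4] = OUT[B3] = {d+d}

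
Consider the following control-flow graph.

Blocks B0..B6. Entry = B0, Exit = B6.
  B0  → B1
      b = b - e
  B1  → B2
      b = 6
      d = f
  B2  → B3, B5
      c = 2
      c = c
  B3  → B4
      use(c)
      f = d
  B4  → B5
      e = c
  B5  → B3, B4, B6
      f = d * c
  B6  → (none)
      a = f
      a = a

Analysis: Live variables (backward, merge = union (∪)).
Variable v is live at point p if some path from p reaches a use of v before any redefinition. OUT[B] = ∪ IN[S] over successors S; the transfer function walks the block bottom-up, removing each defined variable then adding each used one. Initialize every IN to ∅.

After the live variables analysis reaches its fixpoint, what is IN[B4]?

Per-block solution:
  B0:   IN={b, e, f}   OUT={f}
  B1:   IN={f}   OUT={d}
  B2:   IN={d}   OUT={c, d}
  B3:   IN={c, d}   OUT={c, d}
  B4:   IN={c, d}   OUT={c, d}
  B5:   IN={c, d}   OUT={c, d, f}
  B6:   IN={f}   OUT={}

Merge at B4: OUT[B4] = IN[B5] = {c, d}
Applying B4's transfer function to that OUT value gives IN[B4] (row B4 above).

Answer: {c, d}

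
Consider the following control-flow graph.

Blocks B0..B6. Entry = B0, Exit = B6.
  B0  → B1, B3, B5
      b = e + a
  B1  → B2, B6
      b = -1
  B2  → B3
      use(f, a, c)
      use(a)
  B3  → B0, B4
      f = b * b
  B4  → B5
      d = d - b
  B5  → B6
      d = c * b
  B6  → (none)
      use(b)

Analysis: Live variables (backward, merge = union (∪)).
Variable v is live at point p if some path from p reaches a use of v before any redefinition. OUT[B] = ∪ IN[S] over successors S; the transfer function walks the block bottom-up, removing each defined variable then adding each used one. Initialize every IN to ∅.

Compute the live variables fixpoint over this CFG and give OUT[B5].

Converged values:
  B0: | IN={a, c, d, e, f} | OUT={a, b, c, d, e, f}
  B1: | IN={a, c, d, e, f} | OUT={a, b, c, d, e, f}
  B2: | IN={a, b, c, d, e, f} | OUT={a, b, c, d, e}
  B3: | IN={a, b, c, d, e} | OUT={a, b, c, d, e, f}
  B4: | IN={b, c, d} | OUT={b, c}
  B5: | IN={b, c} | OUT={b}
  B6: | IN={b} | OUT={}

Merge at B5: OUT[B5] = IN[B6] = {b}

Answer: {b}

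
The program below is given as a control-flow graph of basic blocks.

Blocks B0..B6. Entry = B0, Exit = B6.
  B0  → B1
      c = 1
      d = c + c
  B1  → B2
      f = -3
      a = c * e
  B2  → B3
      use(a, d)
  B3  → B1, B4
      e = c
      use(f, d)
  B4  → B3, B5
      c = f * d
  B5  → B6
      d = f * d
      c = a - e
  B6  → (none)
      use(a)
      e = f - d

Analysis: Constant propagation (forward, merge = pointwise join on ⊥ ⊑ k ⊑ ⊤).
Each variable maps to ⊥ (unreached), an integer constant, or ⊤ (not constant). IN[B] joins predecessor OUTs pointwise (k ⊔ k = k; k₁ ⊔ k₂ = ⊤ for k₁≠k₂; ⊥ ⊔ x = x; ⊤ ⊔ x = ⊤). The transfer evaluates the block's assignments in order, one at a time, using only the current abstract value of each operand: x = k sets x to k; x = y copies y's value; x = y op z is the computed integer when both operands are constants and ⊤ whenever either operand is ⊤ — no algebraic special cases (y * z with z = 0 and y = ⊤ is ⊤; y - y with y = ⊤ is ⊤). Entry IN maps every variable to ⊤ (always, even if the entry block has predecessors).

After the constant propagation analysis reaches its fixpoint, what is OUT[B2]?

Answer: {a: ⊤, b: ⊤, c: ⊤, d: 2, e: ⊤, f: -3}

Derivation:
Fixpoint table:
  B0: | IN=(all ⊤) | OUT={c:1, d:2; rest ⊤}
  B1: | IN={d:2; rest ⊤} | OUT={d:2, f:-3; rest ⊤}
  B2: | IN={d:2, f:-3; rest ⊤} | OUT={d:2, f:-3; rest ⊤}
  B3: | IN={d:2, f:-3; rest ⊤} | OUT={d:2, f:-3; rest ⊤}
  B4: | IN={d:2, f:-3; rest ⊤} | OUT={c:-6, d:2, f:-3; rest ⊤}
  B5: | IN={c:-6, d:2, f:-3; rest ⊤} | OUT={d:-6, f:-3; rest ⊤}
  B6: | IN={d:-6, f:-3; rest ⊤} | OUT={d:-6, e:3, f:-3; rest ⊤}

Merge at B2: IN[B2] = OUT[B1] = {a: ⊤, b: ⊤, c: ⊤, d: 2, e: ⊤, f: -3}
Applying B2's transfer function to that IN value gives OUT[B2] (row B2 above).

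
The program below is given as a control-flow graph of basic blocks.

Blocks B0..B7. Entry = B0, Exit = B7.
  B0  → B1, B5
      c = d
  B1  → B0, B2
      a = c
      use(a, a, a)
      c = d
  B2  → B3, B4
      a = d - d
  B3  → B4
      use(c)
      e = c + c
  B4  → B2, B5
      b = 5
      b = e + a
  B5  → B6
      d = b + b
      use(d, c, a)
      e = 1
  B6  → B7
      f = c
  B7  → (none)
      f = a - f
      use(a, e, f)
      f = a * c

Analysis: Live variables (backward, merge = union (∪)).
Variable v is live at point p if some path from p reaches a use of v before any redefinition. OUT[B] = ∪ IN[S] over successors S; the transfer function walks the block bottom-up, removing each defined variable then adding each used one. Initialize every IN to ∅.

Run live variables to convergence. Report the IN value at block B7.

Fixpoint table:
  B0:  IN={a, b, d, e}  OUT={a, b, c, d, e}
  B1:  IN={b, c, d, e}  OUT={a, b, c, d, e}
  B2:  IN={c, d, e}  OUT={a, c, d, e}
  B3:  IN={a, c, d}  OUT={a, c, d, e}
  B4:  IN={a, c, d, e}  OUT={a, b, c, d, e}
  B5:  IN={a, b, c}  OUT={a, c, e}
  B6:  IN={a, c, e}  OUT={a, c, e, f}
  B7:  IN={a, c, e, f}  OUT={}

B7 is the boundary node: OUT[B7] = {}
Applying B7's transfer function to that OUT value gives IN[B7] (row B7 above).

Answer: {a, c, e, f}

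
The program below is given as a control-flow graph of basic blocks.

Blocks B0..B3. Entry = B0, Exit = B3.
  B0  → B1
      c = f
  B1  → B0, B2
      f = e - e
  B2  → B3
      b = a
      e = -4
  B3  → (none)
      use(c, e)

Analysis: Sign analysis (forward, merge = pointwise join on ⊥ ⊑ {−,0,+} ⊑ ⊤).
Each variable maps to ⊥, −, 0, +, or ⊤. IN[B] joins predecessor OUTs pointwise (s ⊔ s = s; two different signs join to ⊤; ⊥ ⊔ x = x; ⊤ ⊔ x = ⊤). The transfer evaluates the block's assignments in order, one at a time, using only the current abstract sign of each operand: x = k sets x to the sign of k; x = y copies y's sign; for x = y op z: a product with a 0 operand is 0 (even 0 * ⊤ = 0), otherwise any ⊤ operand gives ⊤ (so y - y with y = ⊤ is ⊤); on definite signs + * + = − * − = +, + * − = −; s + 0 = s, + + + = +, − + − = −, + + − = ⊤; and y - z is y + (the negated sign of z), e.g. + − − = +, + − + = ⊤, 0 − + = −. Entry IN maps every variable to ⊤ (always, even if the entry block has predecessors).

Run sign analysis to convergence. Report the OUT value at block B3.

Per-block solution:
  B0: | IN=(all ⊤) | OUT=(all ⊤)
  B1: | IN=(all ⊤) | OUT=(all ⊤)
  B2: | IN=(all ⊤) | OUT={e:-; rest ⊤}
  B3: | IN={e:-; rest ⊤} | OUT={e:-; rest ⊤}

Merge at B3: IN[B3] = OUT[B2] = {a: ⊤, b: ⊤, c: ⊤, d: ⊤, e: -, f: ⊤}
Applying B3's transfer function to that IN value gives OUT[B3] (row B3 above).

Answer: {a: ⊤, b: ⊤, c: ⊤, d: ⊤, e: -, f: ⊤}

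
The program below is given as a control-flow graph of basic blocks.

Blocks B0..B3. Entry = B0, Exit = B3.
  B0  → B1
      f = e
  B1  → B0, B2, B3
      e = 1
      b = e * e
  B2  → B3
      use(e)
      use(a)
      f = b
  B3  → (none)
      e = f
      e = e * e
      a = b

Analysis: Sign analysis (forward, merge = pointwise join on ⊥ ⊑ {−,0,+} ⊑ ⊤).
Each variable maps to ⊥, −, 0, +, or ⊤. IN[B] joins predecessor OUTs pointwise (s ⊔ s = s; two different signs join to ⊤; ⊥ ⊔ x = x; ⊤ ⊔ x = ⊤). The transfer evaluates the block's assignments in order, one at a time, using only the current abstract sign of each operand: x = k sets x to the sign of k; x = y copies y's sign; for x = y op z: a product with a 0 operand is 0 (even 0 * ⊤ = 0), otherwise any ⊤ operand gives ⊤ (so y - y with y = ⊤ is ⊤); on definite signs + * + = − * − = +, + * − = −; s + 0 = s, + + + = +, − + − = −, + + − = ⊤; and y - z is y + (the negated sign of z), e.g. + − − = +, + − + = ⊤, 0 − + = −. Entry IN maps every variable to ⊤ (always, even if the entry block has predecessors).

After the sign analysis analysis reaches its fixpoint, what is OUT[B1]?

Answer: {a: ⊤, b: +, c: ⊤, d: ⊤, e: +, f: ⊤}

Derivation:
Converged values:
  B0: | IN=(all ⊤) | OUT=(all ⊤)
  B1: | IN=(all ⊤) | OUT={b:+, e:+; rest ⊤}
  B2: | IN={b:+, e:+; rest ⊤} | OUT={b:+, e:+, f:+; rest ⊤}
  B3: | IN={b:+, e:+; rest ⊤} | OUT={a:+, b:+; rest ⊤}

Merge at B1: IN[B1] = OUT[B0] = {a: ⊤, b: ⊤, c: ⊤, d: ⊤, e: ⊤, f: ⊤}
Applying B1's transfer function to that IN value gives OUT[B1] (row B1 above).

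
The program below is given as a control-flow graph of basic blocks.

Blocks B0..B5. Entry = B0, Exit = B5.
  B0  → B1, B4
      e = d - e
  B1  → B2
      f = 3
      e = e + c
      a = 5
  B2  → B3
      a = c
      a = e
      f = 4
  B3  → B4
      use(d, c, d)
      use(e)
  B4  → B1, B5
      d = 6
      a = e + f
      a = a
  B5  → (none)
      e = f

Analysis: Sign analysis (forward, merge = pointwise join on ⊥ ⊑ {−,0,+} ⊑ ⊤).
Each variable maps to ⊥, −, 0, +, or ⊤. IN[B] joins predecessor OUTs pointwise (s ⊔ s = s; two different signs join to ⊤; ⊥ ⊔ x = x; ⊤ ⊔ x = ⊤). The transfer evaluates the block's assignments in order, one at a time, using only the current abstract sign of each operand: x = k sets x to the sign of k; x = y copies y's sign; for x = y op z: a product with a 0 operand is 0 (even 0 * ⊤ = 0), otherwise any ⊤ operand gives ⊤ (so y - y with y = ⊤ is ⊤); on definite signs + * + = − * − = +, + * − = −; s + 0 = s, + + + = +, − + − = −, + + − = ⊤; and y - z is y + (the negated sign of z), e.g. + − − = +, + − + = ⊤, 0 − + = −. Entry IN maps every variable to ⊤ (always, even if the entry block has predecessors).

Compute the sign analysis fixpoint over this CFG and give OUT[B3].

Per-block solution:
  B0:  IN=(all ⊤)  OUT=(all ⊤)
  B1:  IN=(all ⊤)  OUT={a:+, f:+; rest ⊤}
  B2:  IN={a:+, f:+; rest ⊤}  OUT={f:+; rest ⊤}
  B3:  IN={f:+; rest ⊤}  OUT={f:+; rest ⊤}
  B4:  IN=(all ⊤)  OUT={d:+; rest ⊤}
  B5:  IN={d:+; rest ⊤}  OUT={d:+; rest ⊤}

Merge at B3: IN[B3] = OUT[B2] = {a: ⊤, b: ⊤, c: ⊤, d: ⊤, e: ⊤, f: +}
Applying B3's transfer function to that IN value gives OUT[B3] (row B3 above).

Answer: {a: ⊤, b: ⊤, c: ⊤, d: ⊤, e: ⊤, f: +}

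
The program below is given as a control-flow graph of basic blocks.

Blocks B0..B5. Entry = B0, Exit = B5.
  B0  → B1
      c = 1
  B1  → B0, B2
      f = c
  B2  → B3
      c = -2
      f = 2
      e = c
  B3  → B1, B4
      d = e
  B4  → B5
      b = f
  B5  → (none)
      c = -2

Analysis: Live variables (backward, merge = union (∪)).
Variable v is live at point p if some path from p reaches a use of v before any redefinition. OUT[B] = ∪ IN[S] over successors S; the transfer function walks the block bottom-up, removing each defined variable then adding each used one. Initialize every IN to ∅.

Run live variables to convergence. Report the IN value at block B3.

Answer: {c, e, f}

Derivation:
Fixpoint table:
  B0:   IN={}   OUT={c}
  B1:   IN={c}   OUT={}
  B2:   IN={}   OUT={c, e, f}
  B3:   IN={c, e, f}   OUT={c, f}
  B4:   IN={f}   OUT={}
  B5:   IN={}   OUT={}

Merge at B3: OUT[B3] = IN[B1] ⊔ IN[B4] = {c, f}
Applying B3's transfer function to that OUT value gives IN[B3] (row B3 above).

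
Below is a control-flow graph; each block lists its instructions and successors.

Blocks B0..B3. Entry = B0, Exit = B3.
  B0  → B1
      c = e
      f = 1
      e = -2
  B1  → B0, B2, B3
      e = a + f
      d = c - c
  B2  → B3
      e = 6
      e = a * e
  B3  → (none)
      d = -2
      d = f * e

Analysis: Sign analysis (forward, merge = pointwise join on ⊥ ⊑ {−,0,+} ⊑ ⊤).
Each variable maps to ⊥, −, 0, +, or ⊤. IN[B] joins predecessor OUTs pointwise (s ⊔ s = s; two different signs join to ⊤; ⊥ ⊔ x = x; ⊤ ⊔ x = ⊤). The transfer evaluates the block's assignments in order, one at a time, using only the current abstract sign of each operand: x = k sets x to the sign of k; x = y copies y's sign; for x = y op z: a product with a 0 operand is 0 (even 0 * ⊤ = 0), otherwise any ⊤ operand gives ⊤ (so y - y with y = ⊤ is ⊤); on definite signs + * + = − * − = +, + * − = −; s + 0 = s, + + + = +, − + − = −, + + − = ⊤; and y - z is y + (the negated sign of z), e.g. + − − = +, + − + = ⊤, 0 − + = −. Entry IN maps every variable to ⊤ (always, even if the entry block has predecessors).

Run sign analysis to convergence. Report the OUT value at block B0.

Converged values:
  B0:   IN=(all ⊤)   OUT={e:-, f:+; rest ⊤}
  B1:   IN={e:-, f:+; rest ⊤}   OUT={f:+; rest ⊤}
  B2:   IN={f:+; rest ⊤}   OUT={f:+; rest ⊤}
  B3:   IN={f:+; rest ⊤}   OUT={f:+; rest ⊤}

Merge at B0 (entry node, so the boundary value (all ⊤) is joined with the incoming edge(s)): IN[B0] = (all ⊤) ⊔ OUT[B1] = {a: ⊤, b: ⊤, c: ⊤, d: ⊤, e: ⊤, f: ⊤}
Applying B0's transfer function to that IN value gives OUT[B0] (row B0 above).

Answer: {a: ⊤, b: ⊤, c: ⊤, d: ⊤, e: -, f: +}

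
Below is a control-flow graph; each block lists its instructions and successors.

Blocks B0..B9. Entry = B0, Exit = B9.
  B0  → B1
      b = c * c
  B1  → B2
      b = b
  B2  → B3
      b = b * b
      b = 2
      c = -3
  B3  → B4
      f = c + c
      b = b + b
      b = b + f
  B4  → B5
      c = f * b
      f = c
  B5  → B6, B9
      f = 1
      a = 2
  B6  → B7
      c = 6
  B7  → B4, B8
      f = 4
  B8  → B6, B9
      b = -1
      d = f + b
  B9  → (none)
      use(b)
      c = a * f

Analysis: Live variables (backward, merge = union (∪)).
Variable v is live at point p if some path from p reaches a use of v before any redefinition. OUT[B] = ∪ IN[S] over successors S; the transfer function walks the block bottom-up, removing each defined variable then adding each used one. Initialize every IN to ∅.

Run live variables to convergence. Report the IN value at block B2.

Answer: {b}

Working:
Fixpoint table:
  B0: | IN={c} | OUT={b}
  B1: | IN={b} | OUT={b}
  B2: | IN={b} | OUT={b, c}
  B3: | IN={b, c} | OUT={b, f}
  B4: | IN={b, f} | OUT={b}
  B5: | IN={b} | OUT={a, b, f}
  B6: | IN={a, b} | OUT={a, b}
  B7: | IN={a, b} | OUT={a, b, f}
  B8: | IN={a, f} | OUT={a, b, f}
  B9: | IN={a, b, f} | OUT={}

Merge at B2: OUT[B2] = IN[B3] = {b, c}
Applying B2's transfer function to that OUT value gives IN[B2] (row B2 above).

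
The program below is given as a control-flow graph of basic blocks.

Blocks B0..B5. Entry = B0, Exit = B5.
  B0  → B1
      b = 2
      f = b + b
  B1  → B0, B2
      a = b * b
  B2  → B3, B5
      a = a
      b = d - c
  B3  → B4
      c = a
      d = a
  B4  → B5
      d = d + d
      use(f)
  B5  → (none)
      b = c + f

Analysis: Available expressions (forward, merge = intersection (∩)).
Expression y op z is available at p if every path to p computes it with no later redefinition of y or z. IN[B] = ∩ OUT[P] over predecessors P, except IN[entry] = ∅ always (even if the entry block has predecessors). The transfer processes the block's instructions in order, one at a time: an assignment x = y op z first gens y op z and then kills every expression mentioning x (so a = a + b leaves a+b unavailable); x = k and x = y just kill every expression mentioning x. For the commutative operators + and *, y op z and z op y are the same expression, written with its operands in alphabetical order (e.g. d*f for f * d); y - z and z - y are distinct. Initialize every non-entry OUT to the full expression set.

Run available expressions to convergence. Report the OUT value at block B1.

Answer: {b*b, b+b}

Working:
Per-block solution:
  B0:  IN={}  OUT={b+b}
  B1:  IN={b+b}  OUT={b*b, b+b}
  B2:  IN={b*b, b+b}  OUT={d-c}
  B3:  IN={d-c}  OUT={}
  B4:  IN={}  OUT={}
  B5:  IN={}  OUT={c+f}

Merge at B1: IN[B1] = OUT[B0] = {b+b}
Applying B1's transfer function to that IN value gives OUT[B1] (row B1 above).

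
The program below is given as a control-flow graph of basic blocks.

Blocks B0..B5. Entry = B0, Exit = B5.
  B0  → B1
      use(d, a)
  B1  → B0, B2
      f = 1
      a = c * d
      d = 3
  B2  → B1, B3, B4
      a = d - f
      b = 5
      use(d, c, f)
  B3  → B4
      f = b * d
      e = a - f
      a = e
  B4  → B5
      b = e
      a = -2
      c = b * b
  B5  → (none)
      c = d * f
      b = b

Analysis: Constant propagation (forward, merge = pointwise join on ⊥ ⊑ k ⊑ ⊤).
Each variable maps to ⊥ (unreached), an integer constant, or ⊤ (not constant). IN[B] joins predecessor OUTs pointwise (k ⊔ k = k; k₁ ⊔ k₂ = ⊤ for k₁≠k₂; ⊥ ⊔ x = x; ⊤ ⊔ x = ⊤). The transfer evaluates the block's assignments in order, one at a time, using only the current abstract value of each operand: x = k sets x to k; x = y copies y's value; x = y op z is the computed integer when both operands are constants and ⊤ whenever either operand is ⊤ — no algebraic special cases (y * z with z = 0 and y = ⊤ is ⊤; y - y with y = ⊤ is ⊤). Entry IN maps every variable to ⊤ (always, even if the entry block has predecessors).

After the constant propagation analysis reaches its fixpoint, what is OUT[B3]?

Answer: {a: -13, b: 5, c: ⊤, d: 3, e: -13, f: 15}

Trace:
Converged values:
  B0: | IN=(all ⊤) | OUT=(all ⊤)
  B1: | IN=(all ⊤) | OUT={d:3, f:1; rest ⊤}
  B2: | IN={d:3, f:1; rest ⊤} | OUT={a:2, b:5, d:3, f:1; rest ⊤}
  B3: | IN={a:2, b:5, d:3, f:1; rest ⊤} | OUT={a:-13, b:5, d:3, e:-13, f:15; rest ⊤}
  B4: | IN={b:5, d:3; rest ⊤} | OUT={a:-2, d:3; rest ⊤}
  B5: | IN={a:-2, d:3; rest ⊤} | OUT={a:-2, d:3; rest ⊤}

Merge at B3: IN[B3] = OUT[B2] = {a: 2, b: 5, c: ⊤, d: 3, e: ⊤, f: 1}
Applying B3's transfer function to that IN value gives OUT[B3] (row B3 above).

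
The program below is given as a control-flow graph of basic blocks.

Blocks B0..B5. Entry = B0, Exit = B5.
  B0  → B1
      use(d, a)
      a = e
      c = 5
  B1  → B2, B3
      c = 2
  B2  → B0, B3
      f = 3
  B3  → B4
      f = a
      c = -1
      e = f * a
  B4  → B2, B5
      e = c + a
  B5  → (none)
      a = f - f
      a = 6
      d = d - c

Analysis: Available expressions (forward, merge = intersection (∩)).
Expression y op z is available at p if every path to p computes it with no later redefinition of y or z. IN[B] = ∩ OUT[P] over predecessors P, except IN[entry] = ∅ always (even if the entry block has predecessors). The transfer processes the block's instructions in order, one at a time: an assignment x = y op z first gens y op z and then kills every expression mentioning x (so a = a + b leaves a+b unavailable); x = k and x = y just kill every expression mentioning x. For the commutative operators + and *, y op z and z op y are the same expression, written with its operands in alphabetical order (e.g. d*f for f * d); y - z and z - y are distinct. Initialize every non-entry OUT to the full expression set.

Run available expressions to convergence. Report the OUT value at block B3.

Per-block solution:
  B0:  IN={}  OUT={}
  B1:  IN={}  OUT={}
  B2:  IN={}  OUT={}
  B3:  IN={}  OUT={a*f}
  B4:  IN={a*f}  OUT={a*f, a+c}
  B5:  IN={a*f, a+c}  OUT={f-f}

Merge at B3: IN[B3] = OUT[B1] ∩ OUT[B2] = {}
Applying B3's transfer function to that IN value gives OUT[B3] (row B3 above).

Answer: {a*f}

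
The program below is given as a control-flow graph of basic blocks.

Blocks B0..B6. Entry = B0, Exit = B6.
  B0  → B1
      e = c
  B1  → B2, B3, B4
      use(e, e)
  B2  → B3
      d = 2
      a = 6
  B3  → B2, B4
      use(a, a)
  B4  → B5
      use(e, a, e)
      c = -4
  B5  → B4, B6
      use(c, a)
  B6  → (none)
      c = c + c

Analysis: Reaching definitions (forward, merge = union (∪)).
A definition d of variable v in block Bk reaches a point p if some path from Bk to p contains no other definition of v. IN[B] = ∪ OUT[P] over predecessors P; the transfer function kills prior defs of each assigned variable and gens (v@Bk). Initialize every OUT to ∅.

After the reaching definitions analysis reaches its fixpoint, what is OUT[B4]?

Fixpoint table:
  B0:   IN={}   OUT={e@B0}
  B1:   IN={e@B0}   OUT={e@B0}
  B2:   IN={a@B2, d@B2, e@B0}   OUT={a@B2, d@B2, e@B0}
  B3:   IN={a@B2, d@B2, e@B0}   OUT={a@B2, d@B2, e@B0}
  B4:   IN={a@B2, c@B4, d@B2, e@B0}   OUT={a@B2, c@B4, d@B2, e@B0}
  B5:   IN={a@B2, c@B4, d@B2, e@B0}   OUT={a@B2, c@B4, d@B2, e@B0}
  B6:   IN={a@B2, c@B4, d@B2, e@B0}   OUT={a@B2, c@B6, d@B2, e@B0}

Merge at B4: IN[B4] = OUT[B1] ⊔ OUT[B3] ⊔ OUT[B5] = {a@B2, c@B4, d@B2, e@B0}
Applying B4's transfer function to that IN value gives OUT[B4] (row B4 above).

Answer: {a@B2, c@B4, d@B2, e@B0}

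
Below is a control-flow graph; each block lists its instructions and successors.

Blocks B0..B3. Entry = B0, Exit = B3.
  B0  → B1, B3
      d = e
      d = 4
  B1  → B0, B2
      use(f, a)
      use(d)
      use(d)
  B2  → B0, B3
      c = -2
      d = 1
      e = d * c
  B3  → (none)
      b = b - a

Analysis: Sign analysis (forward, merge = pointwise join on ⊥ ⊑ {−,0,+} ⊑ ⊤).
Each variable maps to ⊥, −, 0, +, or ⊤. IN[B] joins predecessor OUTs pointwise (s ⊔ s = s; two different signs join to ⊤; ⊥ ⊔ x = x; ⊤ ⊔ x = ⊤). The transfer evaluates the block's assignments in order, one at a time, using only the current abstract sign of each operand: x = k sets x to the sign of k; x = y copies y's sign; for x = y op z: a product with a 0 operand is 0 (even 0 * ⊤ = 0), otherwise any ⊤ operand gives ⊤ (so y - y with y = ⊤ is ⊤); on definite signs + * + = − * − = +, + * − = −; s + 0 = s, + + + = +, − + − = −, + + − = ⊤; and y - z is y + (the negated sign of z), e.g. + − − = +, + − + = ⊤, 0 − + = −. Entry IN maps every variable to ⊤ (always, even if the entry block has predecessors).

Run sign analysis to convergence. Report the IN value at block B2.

Answer: {a: ⊤, b: ⊤, c: ⊤, d: +, e: ⊤, f: ⊤}

Trace:
Converged values:
  B0:   IN=(all ⊤)   OUT={d:+; rest ⊤}
  B1:   IN={d:+; rest ⊤}   OUT={d:+; rest ⊤}
  B2:   IN={d:+; rest ⊤}   OUT={c:-, d:+, e:-; rest ⊤}
  B3:   IN={d:+; rest ⊤}   OUT={d:+; rest ⊤}

Merge at B2: IN[B2] = OUT[B1] = {a: ⊤, b: ⊤, c: ⊤, d: +, e: ⊤, f: ⊤}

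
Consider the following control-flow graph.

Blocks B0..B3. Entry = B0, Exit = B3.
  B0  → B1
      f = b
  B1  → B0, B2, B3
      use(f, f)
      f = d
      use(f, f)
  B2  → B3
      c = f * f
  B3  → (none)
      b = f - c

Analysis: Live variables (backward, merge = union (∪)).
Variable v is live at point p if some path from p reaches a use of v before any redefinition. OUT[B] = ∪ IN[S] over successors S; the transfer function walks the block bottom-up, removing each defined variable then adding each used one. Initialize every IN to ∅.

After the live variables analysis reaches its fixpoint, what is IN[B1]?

Answer: {b, c, d, f}

Derivation:
Per-block solution:
  B0: | IN={b, c, d} | OUT={b, c, d, f}
  B1: | IN={b, c, d, f} | OUT={b, c, d, f}
  B2: | IN={f} | OUT={c, f}
  B3: | IN={c, f} | OUT={}

Merge at B1: OUT[B1] = IN[B0] ⊔ IN[B2] ⊔ IN[B3] = {b, c, d, f}
Applying B1's transfer function to that OUT value gives IN[B1] (row B1 above).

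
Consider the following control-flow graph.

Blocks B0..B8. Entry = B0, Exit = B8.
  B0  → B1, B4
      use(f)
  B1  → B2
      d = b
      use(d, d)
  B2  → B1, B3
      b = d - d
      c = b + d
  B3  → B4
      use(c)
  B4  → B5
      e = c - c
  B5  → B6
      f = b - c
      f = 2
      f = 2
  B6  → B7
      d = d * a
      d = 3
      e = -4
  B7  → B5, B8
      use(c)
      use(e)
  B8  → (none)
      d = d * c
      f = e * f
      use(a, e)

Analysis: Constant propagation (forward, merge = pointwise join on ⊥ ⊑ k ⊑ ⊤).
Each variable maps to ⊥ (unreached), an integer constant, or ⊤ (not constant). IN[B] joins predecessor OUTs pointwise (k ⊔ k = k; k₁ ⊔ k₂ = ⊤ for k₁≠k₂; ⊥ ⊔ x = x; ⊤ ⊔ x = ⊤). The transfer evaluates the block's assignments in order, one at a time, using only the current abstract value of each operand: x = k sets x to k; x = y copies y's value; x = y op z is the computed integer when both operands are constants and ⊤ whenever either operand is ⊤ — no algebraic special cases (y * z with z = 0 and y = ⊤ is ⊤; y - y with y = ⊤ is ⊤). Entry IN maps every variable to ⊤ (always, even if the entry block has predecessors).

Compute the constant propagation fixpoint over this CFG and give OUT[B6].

Answer: {a: ⊤, b: ⊤, c: ⊤, d: 3, e: -4, f: 2}

Trace:
Fixpoint table:
  B0: | IN=(all ⊤) | OUT=(all ⊤)
  B1: | IN=(all ⊤) | OUT=(all ⊤)
  B2: | IN=(all ⊤) | OUT=(all ⊤)
  B3: | IN=(all ⊤) | OUT=(all ⊤)
  B4: | IN=(all ⊤) | OUT=(all ⊤)
  B5: | IN=(all ⊤) | OUT={f:2; rest ⊤}
  B6: | IN={f:2; rest ⊤} | OUT={d:3, e:-4, f:2; rest ⊤}
  B7: | IN={d:3, e:-4, f:2; rest ⊤} | OUT={d:3, e:-4, f:2; rest ⊤}
  B8: | IN={d:3, e:-4, f:2; rest ⊤} | OUT={e:-4, f:-8; rest ⊤}

Merge at B6: IN[B6] = OUT[B5] = {a: ⊤, b: ⊤, c: ⊤, d: ⊤, e: ⊤, f: 2}
Applying B6's transfer function to that IN value gives OUT[B6] (row B6 above).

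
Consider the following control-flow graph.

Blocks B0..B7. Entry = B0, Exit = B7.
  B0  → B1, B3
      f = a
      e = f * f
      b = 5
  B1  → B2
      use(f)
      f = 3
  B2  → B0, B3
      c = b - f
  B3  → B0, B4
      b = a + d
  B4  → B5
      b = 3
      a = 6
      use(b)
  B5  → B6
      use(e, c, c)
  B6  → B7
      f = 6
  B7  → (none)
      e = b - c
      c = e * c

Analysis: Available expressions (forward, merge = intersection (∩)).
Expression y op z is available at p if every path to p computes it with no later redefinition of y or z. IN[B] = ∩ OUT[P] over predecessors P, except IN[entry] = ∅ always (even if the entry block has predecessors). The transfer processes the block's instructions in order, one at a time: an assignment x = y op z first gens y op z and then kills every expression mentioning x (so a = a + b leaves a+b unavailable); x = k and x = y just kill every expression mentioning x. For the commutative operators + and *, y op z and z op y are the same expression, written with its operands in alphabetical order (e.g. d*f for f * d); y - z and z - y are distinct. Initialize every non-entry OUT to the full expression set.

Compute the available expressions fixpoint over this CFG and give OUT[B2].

Per-block solution:
  B0: | IN={} | OUT={f*f}
  B1: | IN={f*f} | OUT={}
  B2: | IN={} | OUT={b-f}
  B3: | IN={} | OUT={a+d}
  B4: | IN={a+d} | OUT={}
  B5: | IN={} | OUT={}
  B6: | IN={} | OUT={}
  B7: | IN={} | OUT={}

Merge at B2: IN[B2] = OUT[B1] = {}
Applying B2's transfer function to that IN value gives OUT[B2] (row B2 above).

Answer: {b-f}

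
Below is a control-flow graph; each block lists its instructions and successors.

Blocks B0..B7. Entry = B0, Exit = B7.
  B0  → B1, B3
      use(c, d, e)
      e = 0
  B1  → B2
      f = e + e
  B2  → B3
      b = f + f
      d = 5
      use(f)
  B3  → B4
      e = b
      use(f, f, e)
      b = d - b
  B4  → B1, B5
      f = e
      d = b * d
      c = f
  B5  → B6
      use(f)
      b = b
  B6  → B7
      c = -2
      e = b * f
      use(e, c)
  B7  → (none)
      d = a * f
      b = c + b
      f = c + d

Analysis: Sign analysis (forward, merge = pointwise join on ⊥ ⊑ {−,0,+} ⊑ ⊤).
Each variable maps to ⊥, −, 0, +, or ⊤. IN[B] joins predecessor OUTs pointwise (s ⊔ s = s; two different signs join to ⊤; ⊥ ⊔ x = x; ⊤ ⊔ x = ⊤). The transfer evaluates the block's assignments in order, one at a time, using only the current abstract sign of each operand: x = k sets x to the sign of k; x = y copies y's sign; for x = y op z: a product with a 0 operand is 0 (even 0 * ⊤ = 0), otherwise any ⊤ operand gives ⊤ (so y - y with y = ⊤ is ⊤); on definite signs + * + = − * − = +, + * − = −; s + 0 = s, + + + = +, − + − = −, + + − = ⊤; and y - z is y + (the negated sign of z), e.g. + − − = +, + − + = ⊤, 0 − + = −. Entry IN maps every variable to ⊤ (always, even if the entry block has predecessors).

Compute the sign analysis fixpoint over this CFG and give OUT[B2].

Per-block solution:
  B0:  IN=(all ⊤)  OUT={e:0; rest ⊤}
  B1:  IN=(all ⊤)  OUT=(all ⊤)
  B2:  IN=(all ⊤)  OUT={d:+; rest ⊤}
  B3:  IN=(all ⊤)  OUT=(all ⊤)
  B4:  IN=(all ⊤)  OUT=(all ⊤)
  B5:  IN=(all ⊤)  OUT=(all ⊤)
  B6:  IN=(all ⊤)  OUT={c:-; rest ⊤}
  B7:  IN={c:-; rest ⊤}  OUT={c:-; rest ⊤}

Merge at B2: IN[B2] = OUT[B1] = {a: ⊤, b: ⊤, c: ⊤, d: ⊤, e: ⊤, f: ⊤}
Applying B2's transfer function to that IN value gives OUT[B2] (row B2 above).

Answer: {a: ⊤, b: ⊤, c: ⊤, d: +, e: ⊤, f: ⊤}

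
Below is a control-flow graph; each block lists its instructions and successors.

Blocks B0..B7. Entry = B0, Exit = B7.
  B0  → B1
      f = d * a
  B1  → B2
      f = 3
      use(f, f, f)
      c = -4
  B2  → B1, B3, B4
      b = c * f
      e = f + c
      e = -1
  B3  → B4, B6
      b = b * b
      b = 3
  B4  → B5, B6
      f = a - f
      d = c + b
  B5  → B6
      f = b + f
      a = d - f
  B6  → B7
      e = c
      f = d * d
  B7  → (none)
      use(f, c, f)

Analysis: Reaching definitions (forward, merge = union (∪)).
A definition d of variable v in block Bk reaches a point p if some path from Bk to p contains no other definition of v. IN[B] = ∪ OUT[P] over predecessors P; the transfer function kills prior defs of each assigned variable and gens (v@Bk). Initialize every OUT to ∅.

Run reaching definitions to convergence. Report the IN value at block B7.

Per-block solution:
  B0:   IN={}   OUT={f@B0}
  B1:   IN={b@B2, c@B1, e@B2, f@B0, f@B1}   OUT={b@B2, c@B1, e@B2, f@B1}
  B2:   IN={b@B2, c@B1, e@B2, f@B1}   OUT={b@B2, c@B1, e@B2, f@B1}
  B3:   IN={b@B2, c@B1, e@B2, f@B1}   OUT={b@B3, c@B1, e@B2, f@B1}
  B4:   IN={b@B2, b@B3, c@B1, e@B2, f@B1}   OUT={b@B2, b@B3, c@B1, d@B4, e@B2, f@B4}
  B5:   IN={b@B2, b@B3, c@B1, d@B4, e@B2, f@B4}   OUT={a@B5, b@B2, b@B3, c@B1, d@B4, e@B2, f@B5}
  B6:   IN={a@B5, b@B2, b@B3, c@B1, d@B4, e@B2, f@B1, f@B4, f@B5}   OUT={a@B5, b@B2, b@B3, c@B1, d@B4, e@B6, f@B6}
  B7:   IN={a@B5, b@B2, b@B3, c@B1, d@B4, e@B6, f@B6}   OUT={a@B5, b@B2, b@B3, c@B1, d@B4, e@B6, f@B6}

Merge at B7: IN[B7] = OUT[B6] = {a@B5, b@B2, b@B3, c@B1, d@B4, e@B6, f@B6}

Answer: {a@B5, b@B2, b@B3, c@B1, d@B4, e@B6, f@B6}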